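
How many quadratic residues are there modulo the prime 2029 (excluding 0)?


For prime p, the number of non-zero quadratic residues is (p-1)/2.
= (2029-1)/2
= 1014

1014


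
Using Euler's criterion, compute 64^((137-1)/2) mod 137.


p = 137 is prime and the exponent is (p-1)/2 = 68, so by Euler's criterion 64^68 = (64/137) = +1 or -1 mod 137.
Compute by square-and-multiply:
  68 = 64 + 4 (binary 1000100)
  Repeated squaring mod 137: 64^1 = 64, 64^2 = 123, 64^4 = 59, 64^8 = 56, 64^16 = 122, 64^32 = 88, 64^64 = 72
  64^68 = 64^64 * 64^4 = 72 * 59 mod 137
    72 * 59 = 4248 = 1 mod 137
  64^68 = 1 mod 137
Result 1: 64 is a quadratic residue mod 137.
64^68 mod 137 = 1

1


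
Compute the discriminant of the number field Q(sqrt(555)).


For K = Q(sqrt(d)) with d squarefree: disc(K) = d if d = 1 mod 4, and disc(K) = 4d if d = 2 or 3 mod 4.
Here d = 555, and d mod 4 = 3.
d = 3 mod 4, not 1 (O_K = Z[sqrt(d)]), so disc(K) = 4d = 4 * (555) = 2220

2220


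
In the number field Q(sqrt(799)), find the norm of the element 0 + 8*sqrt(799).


N(a + b*sqrt(d)) = a^2 - d*b^2
= (0)^2 - (799)*(8)^2
= 0 - 51136
= -51136

-51136


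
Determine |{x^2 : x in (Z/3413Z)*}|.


For prime p, the number of non-zero quadratic residues is (p-1)/2.
= (3413-1)/2
= 1706

1706


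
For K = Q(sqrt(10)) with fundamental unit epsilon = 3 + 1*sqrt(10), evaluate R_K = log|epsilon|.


epsilon = 3 + 1*sqrt(10)
= 6.1623
R = ln(6.1623)
= 1.8184

1.8184


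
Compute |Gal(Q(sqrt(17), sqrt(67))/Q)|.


The 2 square roots of distinct primes are multiplicatively independent over Q,
so [K:Q] = 2^2 and Gal(K/Q) is isomorphic to (Z/2Z)^2.
|Gal| = 2^2 = 4

4


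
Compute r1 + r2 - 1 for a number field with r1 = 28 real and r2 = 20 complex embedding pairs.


By Dirichlet's unit theorem:
rank = r1 + r2 - 1
= 28 + 20 - 1
= 47

47


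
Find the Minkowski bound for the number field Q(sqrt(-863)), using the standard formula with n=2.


d = -863, d mod 4 = 1, so disc(K) = d = -863; |disc(K)| = 863
Imaginary quadratic field, so n = 2, s = r2 = 1, r1 = 0
M = (n!/n^n) * (4/pi)^s * sqrt(|disc(K)|) = (2!/2^2) * (4/pi)^1 * sqrt(863)
= 0.5 * 1.273240 * 29.376862
= 18.7019

18.7019


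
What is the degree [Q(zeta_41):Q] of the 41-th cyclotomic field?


The degree equals Euler's totient phi(41).
41 = 41
phi(41) = 40

40


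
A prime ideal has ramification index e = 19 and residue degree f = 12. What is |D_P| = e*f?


|D_P| = e * f
= 19 * 12
= 228

228


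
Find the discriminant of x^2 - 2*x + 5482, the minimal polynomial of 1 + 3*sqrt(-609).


The element 1 + 3*sqrt(-609) has minimal polynomial:
x^2 - 2*x + 5482
Discriminant = (-2)^2 - 4*(5482)
= 4 - 21928
= -21924

-21924


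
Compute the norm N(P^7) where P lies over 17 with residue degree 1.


N(P^a) = p^(a*f)
= 17^(7*1)
= 17^7
= 410338673

410338673


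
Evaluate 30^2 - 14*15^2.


x^2 - d*y^2
= 30^2 - 14*15^2
= 900 - 3150
= -2250

-2250


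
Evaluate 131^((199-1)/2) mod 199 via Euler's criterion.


p = 199 is prime and the exponent is (p-1)/2 = 99, so by Euler's criterion 131^99 = (131/199) = +1 or -1 mod 199.
Compute by square-and-multiply:
  99 = 64 + 32 + 2 + 1 (binary 1100011)
  Repeated squaring mod 199: 131^1 = 131, 131^2 = 47, 131^4 = 20, 131^8 = 2, 131^16 = 4, 131^32 = 16, 131^64 = 57
  131^99 = 131^64 * 131^32 * 131^2 * 131^1 = 57 * 16 * 47 * 131 mod 199
    57 * 16 = 912 = 116 mod 199
    116 * 47 = 5452 = 79 mod 199
    79 * 131 = 10349 = 1 mod 199
  131^99 = 1 mod 199
Result 1: 131 is a quadratic residue mod 199.
131^99 mod 199 = 1

1


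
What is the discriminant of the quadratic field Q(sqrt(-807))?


For K = Q(sqrt(d)) with d squarefree: disc(K) = d if d = 1 mod 4, and disc(K) = 4d if d = 2 or 3 mod 4.
Here d = -807, and d mod 4 = 1.
d = 1 mod 4 (O_K = Z[(1+sqrt(d))/2]), so disc(K) = d = -807

-807


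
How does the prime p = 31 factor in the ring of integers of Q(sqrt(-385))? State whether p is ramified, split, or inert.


K = Q(sqrt(-385)). Since d mod 4 = 3, disc(K) = -1540.
Check p | disc: -1540 mod 31 = 10.
p does not divide disc. Compute Legendre symbol (d/p):
18^((31-1)/2) mod 31 = 1
(d/p) = 1, so p splits: (p) = P*P' with e=1, f=1, g=2.
Therefore p is split.

split


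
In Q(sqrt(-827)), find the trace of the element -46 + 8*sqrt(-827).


Tr(a + b*sqrt(d)) = (a + b*sqrt(d)) + (a - b*sqrt(d)) = 2a
= 2 * (-46)
= -92

-92


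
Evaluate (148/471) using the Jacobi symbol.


Compute (148/471) via quadratic reciprocity:
  pull out 2: (2/471) = +1  (since 471 mod 8 = 7)
  pull out 2: (2/471) = +1  (since 471 mod 8 = 7)
  reciprocity: (37/471) -> +(471/37)
  reduce: (27/37)
  reciprocity: (27/37) -> +(37/27)
  reduce: (10/27)
  pull out 2: (2/27) = -1  (since 27 mod 8 = 3)
  reciprocity: (5/27) -> +(27/5)
  reduce: (2/5)
  pull out 2: (2/5) = -1  (since 5 mod 8 = 5)
  (1/5) = 1
Product of signs = 1

1


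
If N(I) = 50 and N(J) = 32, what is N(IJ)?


N(IJ) = N(I) * N(J)
= 50 * 32
= 1600

1600


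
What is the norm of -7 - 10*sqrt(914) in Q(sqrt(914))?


N(a + b*sqrt(d)) = a^2 - d*b^2
= (-7)^2 - (914)*(-10)^2
= 49 - 91400
= -91351

-91351


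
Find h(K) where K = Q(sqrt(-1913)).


K = Q(sqrt(-1913)). d mod 4 = 3, so D = disc(K) = 4d = -7652
h(K) equals the number of primitive reduced positive-definite forms (a, b, c) = a*x^2 + b*x*y + c*y^2 with b^2 - 4ac = D,
where reduced means |b| <= a <= c, with b >= 0 whenever |b| = a or a = c, and primitive means gcd(a, b, c) = 1.
Reduced forces 3a^2 <= |D| = 7652, so 1 <= a <= 50; b must have the parity of D, and c = (b^2 - D)/(4a) must be an integer >= a.
Enumerate a = 1..50, b in [-a, a]:
  a=1: (1, 0, 1913)  [1]
  a=2: (2, 2, 957)  [1]
  a=3: (3, -2, 638), (3, 2, 638)  [2]
  a=4..5: none
  a=6: (6, -2, 319), (6, 2, 319)  [2]
  a=7..8: none
  a=9: (9, -4, 213), (9, 4, 213)  [2]
  a=10: none
  a=11: (11, -2, 174), (11, 2, 174)  [2]
  a=12..16: none
  a=17: (17, -10, 114), (17, 10, 114)  [2]
  a=18: (18, -14, 109), (18, 14, 109)  [2]
  a=19: (19, -10, 102), (19, 10, 102)  [2]
  a=20..21: none
  a=22: (22, -2, 87), (22, 2, 87)  [2]
  a=23..26: none
  a=27: (27, -4, 71), (27, 4, 71)  [2]
  a=28: none
  a=29: (29, -2, 66), (29, 2, 66)  [2]
  a=30: none
  a=31: (31, -6, 62), (31, 6, 62)  [2]
  a=32: none
  a=33: (33, -20, 61), (33, -2, 58), (33, 2, 58), (33, 20, 61)  [4]
  a=34: (34, -10, 57), (34, 10, 57)  [2]
  a=35..36: none
  a=37: (37, -28, 57), (37, 28, 57)  [2]
  a=38: (38, -10, 51), (38, 10, 51)  [2]
  a=39..46: none
  a=47: (47, -44, 51), (47, 44, 51)  [2]
  a=48..50: none
Total reduced forms: 1 + 1 + 2 + 2 + 2 + 2 + 2 + 2 + 2 + 2 + 2 + 2 + 2 + 4 + 2 + 2 + 2 + 2 = 36
h = 36

36


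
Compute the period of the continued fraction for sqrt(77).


Run the CF algorithm for sqrt(77).
a_0 = floor(sqrt(77)) = 8; set m_0=0, q_0=1.
Recurrence: m' = q*a - m,  q' = (d - m'^2)/q,  a' = floor((a_0 + m')/q').
  step 1: m=8, q=13, a=1
  step 2: m=5, q=4, a=3
  step 3: m=7, q=7, a=2
  step 4: m=7, q=4, a=3
  step 5: m=5, q=13, a=1
  step 6: m=8, q=1, a=16
a_6 = 2*a_0 = 16, so the period closes here.
sqrt(77) = [8; 1, 3, 2, 3, 1, 16]
Period length = 6

6


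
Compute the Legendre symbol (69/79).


p = 79 is prime, so compute (69/79) with the reciprocity algorithm (Jacobi-symbol steps: pull out 2s via (2/n), flip via reciprocity, reduce):
  reciprocity: (69/79) -> +(79/69)
  reduce: (10/69)
  pull out 2: (2/69) = -1  (since 69 mod 8 = 5)
  reciprocity: (5/69) -> +(69/5)
  reduce: (4/5)
  pull out 2: (2/5) = -1  (since 5 mod 8 = 5)
  pull out 2: (2/5) = -1  (since 5 mod 8 = 5)
  (1/5) = 1
Product of signs = -1
(69/79) = -1

-1


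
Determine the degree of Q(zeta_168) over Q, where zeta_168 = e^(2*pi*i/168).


The degree equals Euler's totient phi(168).
168 = 2^3 * 3 * 7
phi(168) = 48

48


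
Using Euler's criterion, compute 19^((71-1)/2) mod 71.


p = 71 is prime and the exponent is (p-1)/2 = 35, so by Euler's criterion 19^35 = (19/71) = +1 or -1 mod 71.
Compute by square-and-multiply:
  35 = 32 + 2 + 1 (binary 100011)
  Repeated squaring mod 71: 19^1 = 19, 19^2 = 6, 19^4 = 36, 19^8 = 18, 19^16 = 40, 19^32 = 38
  19^35 = 19^32 * 19^2 * 19^1 = 38 * 6 * 19 mod 71
    38 * 6 = 228 = 15 mod 71
    15 * 19 = 285 = 1 mod 71
  19^35 = 1 mod 71
Result 1: 19 is a quadratic residue mod 71.
19^35 mod 71 = 1

1


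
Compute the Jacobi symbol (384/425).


Compute (384/425) via quadratic reciprocity:
  pull out 2: (2/425) = +1  (since 425 mod 8 = 1)
  pull out 2: (2/425) = +1  (since 425 mod 8 = 1)
  pull out 2: (2/425) = +1  (since 425 mod 8 = 1)
  pull out 2: (2/425) = +1  (since 425 mod 8 = 1)
  pull out 2: (2/425) = +1  (since 425 mod 8 = 1)
  pull out 2: (2/425) = +1  (since 425 mod 8 = 1)
  pull out 2: (2/425) = +1  (since 425 mod 8 = 1)
  reciprocity: (3/425) -> +(425/3)
  reduce: (2/3)
  pull out 2: (2/3) = -1  (since 3 mod 8 = 3)
  (1/3) = 1
Product of signs = -1

-1


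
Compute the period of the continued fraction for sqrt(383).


Run the CF algorithm for sqrt(383).
a_0 = floor(sqrt(383)) = 19; set m_0=0, q_0=1.
Recurrence: m' = q*a - m,  q' = (d - m'^2)/q,  a' = floor((a_0 + m')/q').
  step 1: m=19, q=22, a=1
  step 2: m=3, q=17, a=1
  step 3: m=14, q=11, a=3
  step 4: m=19, q=2, a=19
  step 5: m=19, q=11, a=3
  step 6: m=14, q=17, a=1
  step 7: m=3, q=22, a=1
  step 8: m=19, q=1, a=38
a_8 = 2*a_0 = 38, so the period closes here.
sqrt(383) = [19; 1, 1, 3, 19, 3, 1, 1, 38]
Period length = 8

8


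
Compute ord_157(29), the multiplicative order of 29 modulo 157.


We want ord_157(29), the smallest k >= 1 with 29^k = 1 mod 157.
n = 157 = 157, phi(157) = 156; the order divides phi(n).
Divisors of 156: 1, 2, 3, 4, 6, 12, 13, 26, 39, 52, 78, 156
Repeated squaring mod 157: 29^1 = 29, 29^2 = 56, 29^4 = 153, 29^8 = 16, 29^16 = 99, 29^32 = 67, 29^64 = 93, 29^128 = 14
Test divisors in increasing order:
  k=1: 29^1 = 29 mod 157
  k=2: 29^2 = 56 mod 157
  k=3: 29^3 = 56 * 29 = 54 mod 157
  k=4: 29^4 = 153 mod 157
  k=6: 29^6 = 153 * 56 = 90 mod 157
  k=12: 29^12 = 16 * 153 = 93 mod 157
  k=13: 29^13 = 16 * 153 * 29 = 28 mod 157
  k=26: 29^26 = 99 * 16 * 56 = 156 mod 157
  k=39: 29^39 = 67 * 153 * 56 * 29 = 129 mod 157
  k=52: 29^52 = 67 * 99 * 153 = 1 mod 157  <- first divisor giving 1
Order = 52

52


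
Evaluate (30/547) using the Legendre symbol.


p = 547 is prime, so compute (30/547) with the reciprocity algorithm (Jacobi-symbol steps: pull out 2s via (2/n), flip via reciprocity, reduce):
  pull out 2: (2/547) = -1  (since 547 mod 8 = 3)
  reciprocity: (15/547) -> -(547/15)
  reduce: (7/15)
  reciprocity: (7/15) -> -(15/7)
  reduce: (1/7)
  (1/7) = 1
Product of signs = -1
(30/547) = -1

-1


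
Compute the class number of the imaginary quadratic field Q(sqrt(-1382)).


K = Q(sqrt(-1382)). d mod 4 = 2, so D = disc(K) = 4d = -5528
h(K) equals the number of primitive reduced positive-definite forms (a, b, c) = a*x^2 + b*x*y + c*y^2 with b^2 - 4ac = D,
where reduced means |b| <= a <= c, with b >= 0 whenever |b| = a or a = c, and primitive means gcd(a, b, c) = 1.
Reduced forces 3a^2 <= |D| = 5528, so 1 <= a <= 42; b must have the parity of D, and c = (b^2 - D)/(4a) must be an integer >= a.
Enumerate a = 1..42, b in [-a, a]:
  a=1: (1, 0, 1382)  [1]
  a=2: (2, 0, 691)  [1]
  a=3: (3, -2, 461), (3, 2, 461)  [2]
  a=4..5: none
  a=6: (6, -4, 231), (6, 4, 231)  [2]
  a=7: (7, -4, 198), (7, 4, 198)  [2]
  a=8: none
  a=9: (9, -4, 154), (9, 4, 154)  [2]
  a=10: none
  a=11: (11, -4, 126), (11, 4, 126)  [2]
  a=12: none
  a=13: (13, -6, 107), (13, 6, 107)  [2]
  a=14: (14, -4, 99), (14, 4, 99)  [2]
  a=15..17: none
  a=18: (18, -4, 77), (18, 4, 77)  [2]
  a=19: (19, -18, 77), (19, 18, 77)  [2]
  a=20: none
  a=21: (21, -10, 67), (21, -4, 66), (21, 4, 66), (21, 10, 67)  [4]
  a=22: (22, -4, 63), (22, 4, 63)  [2]
  a=23..25: none
  a=26: (26, -20, 57), (26, 20, 57)  [2]
  a=27: (27, -14, 53), (27, 14, 53)  [2]
  a=28..32: none
  a=33: (33, -26, 47), (33, -4, 42), (33, 4, 42), (33, 26, 47)  [4]
  a=34..37: none
  a=38: (38, -20, 39), (38, 20, 39)  [2]
  a=39: (39, -32, 42), (39, 32, 42)  [2]
  a=40..42: none
Total reduced forms: 1 + 1 + 2 + 2 + 2 + 2 + 2 + 2 + 2 + 2 + 2 + 4 + 2 + 2 + 2 + 4 + 2 + 2 = 38
h = 38

38


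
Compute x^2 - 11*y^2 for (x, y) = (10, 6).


x^2 - d*y^2
= 10^2 - 11*6^2
= 100 - 396
= -296

-296


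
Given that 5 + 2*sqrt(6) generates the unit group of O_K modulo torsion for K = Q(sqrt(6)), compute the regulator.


epsilon = 5 + 2*sqrt(6)
= 9.8990
R = ln(9.8990)
= 2.2924

2.2924


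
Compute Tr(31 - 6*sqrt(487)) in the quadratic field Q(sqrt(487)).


Tr(a + b*sqrt(d)) = (a + b*sqrt(d)) + (a - b*sqrt(d)) = 2a
= 2 * (31)
= 62

62


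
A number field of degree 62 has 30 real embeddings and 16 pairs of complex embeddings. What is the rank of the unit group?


By Dirichlet's unit theorem:
rank = r1 + r2 - 1
= 30 + 16 - 1
= 45

45


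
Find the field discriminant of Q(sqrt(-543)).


For K = Q(sqrt(d)) with d squarefree: disc(K) = d if d = 1 mod 4, and disc(K) = 4d if d = 2 or 3 mod 4.
Here d = -543, and d mod 4 = 1.
d = 1 mod 4 (O_K = Z[(1+sqrt(d))/2]), so disc(K) = d = -543

-543


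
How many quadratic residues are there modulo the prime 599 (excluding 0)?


For prime p, the number of non-zero quadratic residues is (p-1)/2.
= (599-1)/2
= 299

299


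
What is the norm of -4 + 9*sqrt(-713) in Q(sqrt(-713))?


N(a + b*sqrt(d)) = a^2 - d*b^2
= (-4)^2 - (-713)*(9)^2
= 16 + 57753
= 57769

57769


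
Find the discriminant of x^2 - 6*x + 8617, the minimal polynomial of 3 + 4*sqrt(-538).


The element 3 + 4*sqrt(-538) has minimal polynomial:
x^2 - 6*x + 8617
Discriminant = (-6)^2 - 4*(8617)
= 36 - 34468
= -34432

-34432


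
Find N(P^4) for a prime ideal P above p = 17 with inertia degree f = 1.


N(P^a) = p^(a*f)
= 17^(4*1)
= 17^4
= 83521

83521


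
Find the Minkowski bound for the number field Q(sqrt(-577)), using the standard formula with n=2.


d = -577, d mod 4 = 3, so disc(K) = 4d = -2308; |disc(K)| = 2308
Imaginary quadratic field, so n = 2, s = r2 = 1, r1 = 0
M = (n!/n^n) * (4/pi)^s * sqrt(|disc(K)|) = (2!/2^2) * (4/pi)^1 * sqrt(2308)
= 0.5 * 1.273240 * 48.041649
= 30.5843

30.5843


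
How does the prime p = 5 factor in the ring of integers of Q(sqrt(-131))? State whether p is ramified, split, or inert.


K = Q(sqrt(-131)). Since d mod 4 = 1, disc(K) = -131.
Check p | disc: -131 mod 5 = 4.
p does not divide disc. Compute Legendre symbol (d/p):
4^((5-1)/2) mod 5 = 1
(d/p) = 1, so p splits: (p) = P*P' with e=1, f=1, g=2.
Therefore p is split.

split


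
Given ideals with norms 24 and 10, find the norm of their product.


N(IJ) = N(I) * N(J)
= 24 * 10
= 240

240


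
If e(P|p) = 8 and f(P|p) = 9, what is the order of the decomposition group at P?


|D_P| = e * f
= 8 * 9
= 72

72


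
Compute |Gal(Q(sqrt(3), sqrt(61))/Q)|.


The 2 square roots of distinct primes are multiplicatively independent over Q,
so [K:Q] = 2^2 and Gal(K/Q) is isomorphic to (Z/2Z)^2.
|Gal| = 2^2 = 4

4


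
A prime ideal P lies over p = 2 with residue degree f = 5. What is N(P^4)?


N(P^a) = p^(a*f)
= 2^(4*5)
= 2^20
= 1048576

1048576


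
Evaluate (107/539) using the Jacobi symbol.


Compute (107/539) via quadratic reciprocity:
  reciprocity: (107/539) -> -(539/107)
  reduce: (4/107)
  pull out 2: (2/107) = -1  (since 107 mod 8 = 3)
  pull out 2: (2/107) = -1  (since 107 mod 8 = 3)
  (1/107) = 1
Product of signs = -1

-1


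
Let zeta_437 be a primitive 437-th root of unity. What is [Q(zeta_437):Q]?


The degree equals Euler's totient phi(437).
437 = 19 * 23
phi(437) = 396

396


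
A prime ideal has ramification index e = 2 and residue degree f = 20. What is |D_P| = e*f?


|D_P| = e * f
= 2 * 20
= 40

40


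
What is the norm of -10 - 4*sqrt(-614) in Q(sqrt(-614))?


N(a + b*sqrt(d)) = a^2 - d*b^2
= (-10)^2 - (-614)*(-4)^2
= 100 + 9824
= 9924

9924


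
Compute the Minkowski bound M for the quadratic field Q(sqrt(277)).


d = 277, d mod 4 = 1, so disc(K) = d = 277; |disc(K)| = 277
Real quadratic field, so n = 2, s = r2 = 0, r1 = 2
M = (n!/n^n) * (4/pi)^s * sqrt(|disc(K)|) = (2!/2^2) * (4/pi)^0 * sqrt(277)
= 0.5 * 1.000000 * 16.643317
= 8.3217

8.3217


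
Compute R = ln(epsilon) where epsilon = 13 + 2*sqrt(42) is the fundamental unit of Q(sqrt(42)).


epsilon = 13 + 2*sqrt(42)
= 25.9615
R = ln(25.9615)
= 3.2566

3.2566


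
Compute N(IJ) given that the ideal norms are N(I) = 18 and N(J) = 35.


N(IJ) = N(I) * N(J)
= 18 * 35
= 630

630


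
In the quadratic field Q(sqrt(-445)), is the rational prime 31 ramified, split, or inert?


K = Q(sqrt(-445)). Since d mod 4 = 3, disc(K) = -1780.
Check p | disc: -1780 mod 31 = 18.
p does not divide disc. Compute Legendre symbol (d/p):
20^((31-1)/2) mod 31 = 1
(d/p) = 1, so p splits: (p) = P*P' with e=1, f=1, g=2.
Therefore p is split.

split


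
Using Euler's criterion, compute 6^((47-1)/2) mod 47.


p = 47 is prime and the exponent is (p-1)/2 = 23, so by Euler's criterion 6^23 = (6/47) = +1 or -1 mod 47.
Compute by square-and-multiply:
  23 = 16 + 4 + 2 + 1 (binary 10111)
  Repeated squaring mod 47: 6^1 = 6, 6^2 = 36, 6^4 = 27, 6^8 = 24, 6^16 = 12
  6^23 = 6^16 * 6^4 * 6^2 * 6^1 = 12 * 27 * 36 * 6 mod 47
    12 * 27 = 324 = 42 mod 47
    42 * 36 = 1512 = 8 mod 47
    8 * 6 = 48 = 1 mod 47
  6^23 = 1 mod 47
Result 1: 6 is a quadratic residue mod 47.
6^23 mod 47 = 1

1


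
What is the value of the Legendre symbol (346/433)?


p = 433 is prime, so compute (346/433) with the reciprocity algorithm (Jacobi-symbol steps: pull out 2s via (2/n), flip via reciprocity, reduce):
  pull out 2: (2/433) = +1  (since 433 mod 8 = 1)
  reciprocity: (173/433) -> +(433/173)
  reduce: (87/173)
  reciprocity: (87/173) -> +(173/87)
  reduce: (86/87)
  pull out 2: (2/87) = +1  (since 87 mod 8 = 7)
  reciprocity: (43/87) -> -(87/43)
  reduce: (1/43)
  (1/43) = 1
Product of signs = -1
(346/433) = -1

-1


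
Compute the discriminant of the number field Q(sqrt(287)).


For K = Q(sqrt(d)) with d squarefree: disc(K) = d if d = 1 mod 4, and disc(K) = 4d if d = 2 or 3 mod 4.
Here d = 287, and d mod 4 = 3.
d = 3 mod 4, not 1 (O_K = Z[sqrt(d)]), so disc(K) = 4d = 4 * (287) = 1148

1148


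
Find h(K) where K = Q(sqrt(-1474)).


K = Q(sqrt(-1474)). d mod 4 = 2, so D = disc(K) = 4d = -5896
h(K) equals the number of primitive reduced positive-definite forms (a, b, c) = a*x^2 + b*x*y + c*y^2 with b^2 - 4ac = D,
where reduced means |b| <= a <= c, with b >= 0 whenever |b| = a or a = c, and primitive means gcd(a, b, c) = 1.
Reduced forces 3a^2 <= |D| = 5896, so 1 <= a <= 44; b must have the parity of D, and c = (b^2 - D)/(4a) must be an integer >= a.
Enumerate a = 1..44, b in [-a, a]:
  a=1: (1, 0, 1474)  [1]
  a=2: (2, 0, 737)  [1]
  a=3..4: none
  a=5: (5, -2, 295), (5, 2, 295)  [2]
  a=6..9: none
  a=10: (10, -8, 149), (10, 8, 149)  [2]
  a=11: (11, 0, 134)  [1]
  a=12..21: none
  a=22: (22, 0, 67)  [1]
  a=23..24: none
  a=25: (25, -2, 59), (25, 2, 59)  [2]
  a=26..28: none
  a=29: (29, -22, 55), (29, 22, 55)  [2]
  a=30: none
  a=31: (31, -26, 53), (31, 26, 53)  [2]
  a=32..40: none
  a=41: (41, -34, 43), (41, 34, 43)  [2]
  a=42..44: none
Total reduced forms: 1 + 1 + 2 + 2 + 1 + 1 + 2 + 2 + 2 + 2 = 16
h = 16

16


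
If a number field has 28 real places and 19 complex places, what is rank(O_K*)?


By Dirichlet's unit theorem:
rank = r1 + r2 - 1
= 28 + 19 - 1
= 46

46


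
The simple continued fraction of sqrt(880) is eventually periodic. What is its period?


Run the CF algorithm for sqrt(880).
a_0 = floor(sqrt(880)) = 29; set m_0=0, q_0=1.
Recurrence: m' = q*a - m,  q' = (d - m'^2)/q,  a' = floor((a_0 + m')/q').
  step 1: m=29, q=39, a=1
  step 2: m=10, q=20, a=1
  step 3: m=10, q=39, a=1
  step 4: m=29, q=1, a=58
a_4 = 2*a_0 = 58, so the period closes here.
sqrt(880) = [29; 1, 1, 1, 58]
Period length = 4

4


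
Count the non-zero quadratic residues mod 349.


For prime p, the number of non-zero quadratic residues is (p-1)/2.
= (349-1)/2
= 174

174


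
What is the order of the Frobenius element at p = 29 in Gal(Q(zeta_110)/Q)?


The Frobenius at p in Gal(Q(zeta_n)/Q) = (Z/nZ)* is the class of p, so its order is ord_110(29), the smallest k >= 1 with 29^k = 1 mod 110.
n = 110 = 2 * 5 * 11, phi(110) = 40; the order divides phi(n).
Divisors of 40: 1, 2, 4, 5, 8, 10, 20, 40
Repeated squaring mod 110: 29^1 = 29, 29^2 = 71, 29^4 = 91, 29^8 = 31, 29^16 = 81, 29^32 = 71
Test divisors in increasing order:
  k=1: 29^1 = 29 mod 110
  k=2: 29^2 = 71 mod 110
  k=4: 29^4 = 91 mod 110
  k=5: 29^5 = 91 * 29 = 109 mod 110
  k=8: 29^8 = 31 mod 110
  k=10: 29^10 = 31 * 71 = 1 mod 110  <- first divisor giving 1
Order = 10

10


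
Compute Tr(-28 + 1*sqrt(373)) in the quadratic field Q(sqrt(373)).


Tr(a + b*sqrt(d)) = (a + b*sqrt(d)) + (a - b*sqrt(d)) = 2a
= 2 * (-28)
= -56

-56


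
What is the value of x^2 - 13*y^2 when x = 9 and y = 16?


x^2 - d*y^2
= 9^2 - 13*16^2
= 81 - 3328
= -3247

-3247


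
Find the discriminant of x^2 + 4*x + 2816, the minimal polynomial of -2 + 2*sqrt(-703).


The element -2 + 2*sqrt(-703) has minimal polynomial:
x^2 + 4*x + 2816
Discriminant = (4)^2 - 4*(2816)
= 16 - 11264
= -11248

-11248


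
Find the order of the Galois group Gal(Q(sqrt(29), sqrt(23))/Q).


The 2 square roots of distinct primes are multiplicatively independent over Q,
so [K:Q] = 2^2 and Gal(K/Q) is isomorphic to (Z/2Z)^2.
|Gal| = 2^2 = 4

4


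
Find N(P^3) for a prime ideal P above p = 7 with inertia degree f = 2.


N(P^a) = p^(a*f)
= 7^(3*2)
= 7^6
= 117649

117649


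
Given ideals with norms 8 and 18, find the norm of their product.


N(IJ) = N(I) * N(J)
= 8 * 18
= 144

144


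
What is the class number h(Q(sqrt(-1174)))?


K = Q(sqrt(-1174)). d mod 4 = 2, so D = disc(K) = 4d = -4696
h(K) equals the number of primitive reduced positive-definite forms (a, b, c) = a*x^2 + b*x*y + c*y^2 with b^2 - 4ac = D,
where reduced means |b| <= a <= c, with b >= 0 whenever |b| = a or a = c, and primitive means gcd(a, b, c) = 1.
Reduced forces 3a^2 <= |D| = 4696, so 1 <= a <= 39; b must have the parity of D, and c = (b^2 - D)/(4a) must be an integer >= a.
Enumerate a = 1..39, b in [-a, a]:
  a=1: (1, 0, 1174)  [1]
  a=2: (2, 0, 587)  [1]
  a=3..4: none
  a=5: (5, -2, 235), (5, 2, 235)  [2]
  a=6: none
  a=7: (7, -6, 169), (7, 6, 169)  [2]
  a=8..9: none
  a=10: (10, -8, 119), (10, 8, 119)  [2]
  a=11: (11, -10, 109), (11, 10, 109)  [2]
  a=12: none
  a=13: (13, -6, 91), (13, 6, 91)  [2]
  a=14: (14, -8, 85), (14, 8, 85)  [2]
  a=15..16: none
  a=17: (17, -8, 70), (17, 8, 70)  [2]
  a=18: none
  a=19: (19, -4, 62), (19, 4, 62)  [2]
  a=20..21: none
  a=22: (22, -12, 55), (22, 12, 55)  [2]
  a=23..24: none
  a=25: (25, -2, 47), (25, 2, 47)  [2]
  a=26: (26, -20, 49), (26, 20, 49)  [2]
  a=27..30: none
  a=31: (31, -4, 38), (31, 4, 38)  [2]
  a=32..33: none
  a=34: (34, -8, 35), (34, 8, 35)  [2]
  a=35: (35, -22, 37), (35, 22, 37)  [2]
  a=36..39: none
Total reduced forms: 1 + 1 + 2 + 2 + 2 + 2 + 2 + 2 + 2 + 2 + 2 + 2 + 2 + 2 + 2 + 2 = 30
h = 30

30


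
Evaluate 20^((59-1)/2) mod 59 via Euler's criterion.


p = 59 is prime and the exponent is (p-1)/2 = 29, so by Euler's criterion 20^29 = (20/59) = +1 or -1 mod 59.
Compute by square-and-multiply:
  29 = 16 + 8 + 4 + 1 (binary 11101)
  Repeated squaring mod 59: 20^1 = 20, 20^2 = 46, 20^4 = 51, 20^8 = 5, 20^16 = 25
  20^29 = 20^16 * 20^8 * 20^4 * 20^1 = 25 * 5 * 51 * 20 mod 59
    25 * 5 = 125 = 7 mod 59
    7 * 51 = 357 = 3 mod 59
    3 * 20 = 60 = 1 mod 59
  20^29 = 1 mod 59
Result 1: 20 is a quadratic residue mod 59.
20^29 mod 59 = 1

1


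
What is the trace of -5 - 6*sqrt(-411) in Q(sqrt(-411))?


Tr(a + b*sqrt(d)) = (a + b*sqrt(d)) + (a - b*sqrt(d)) = 2a
= 2 * (-5)
= -10

-10


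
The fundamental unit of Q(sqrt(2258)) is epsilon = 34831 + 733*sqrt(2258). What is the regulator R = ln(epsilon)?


epsilon = 34831 + 733*sqrt(2258)
= 69662.0000
R = ln(69662.0000)
= 11.1514

11.1514


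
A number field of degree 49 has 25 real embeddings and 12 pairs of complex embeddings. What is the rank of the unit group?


By Dirichlet's unit theorem:
rank = r1 + r2 - 1
= 25 + 12 - 1
= 36

36


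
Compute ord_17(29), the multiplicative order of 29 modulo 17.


We want ord_17(29), the smallest k >= 1 with 29^k = 1 mod 17.
n = 17 = 17, phi(17) = 16; the order divides phi(n).
Divisors of 16: 1, 2, 4, 8, 16
Repeated squaring mod 17: 29^1 = 12, 29^2 = 8, 29^4 = 13, 29^8 = 16, 29^16 = 1
Test divisors in increasing order:
  k=1: 29^1 = 12 mod 17
  k=2: 29^2 = 8 mod 17
  k=4: 29^4 = 13 mod 17
  k=8: 29^8 = 16 mod 17
  k=16: 29^16 = 1 mod 17  <- first divisor giving 1
Order = 16

16


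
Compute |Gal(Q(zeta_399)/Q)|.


|Gal(Q(zeta_399)/Q)| = phi(399)
= 216

216


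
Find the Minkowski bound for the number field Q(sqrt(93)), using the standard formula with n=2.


d = 93, d mod 4 = 1, so disc(K) = d = 93; |disc(K)| = 93
Real quadratic field, so n = 2, s = r2 = 0, r1 = 2
M = (n!/n^n) * (4/pi)^s * sqrt(|disc(K)|) = (2!/2^2) * (4/pi)^0 * sqrt(93)
= 0.5 * 1.000000 * 9.643651
= 4.8218

4.8218


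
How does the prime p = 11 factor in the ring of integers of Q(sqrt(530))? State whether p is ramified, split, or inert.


K = Q(sqrt(530)). Since d mod 4 = 2, disc(K) = 2120.
Check p | disc: 2120 mod 11 = 8.
p does not divide disc. Compute Legendre symbol (d/p):
2^((11-1)/2) mod 11 = -1
(d/p) = -1, so p is inert: (p) stays prime with e=1, f=2, g=1.
Therefore p is inert.

inert


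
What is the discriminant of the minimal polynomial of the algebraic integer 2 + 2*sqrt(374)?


The element 2 + 2*sqrt(374) has minimal polynomial:
x^2 - 4*x - 1492
Discriminant = (-4)^2 - 4*(-1492)
= 16 + 5968
= 5984

5984


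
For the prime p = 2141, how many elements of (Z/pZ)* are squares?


For prime p, the number of non-zero quadratic residues is (p-1)/2.
= (2141-1)/2
= 1070

1070


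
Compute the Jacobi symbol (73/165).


Compute (73/165) via quadratic reciprocity:
  reciprocity: (73/165) -> +(165/73)
  reduce: (19/73)
  reciprocity: (19/73) -> +(73/19)
  reduce: (16/19)
  pull out 2: (2/19) = -1  (since 19 mod 8 = 3)
  pull out 2: (2/19) = -1  (since 19 mod 8 = 3)
  pull out 2: (2/19) = -1  (since 19 mod 8 = 3)
  pull out 2: (2/19) = -1  (since 19 mod 8 = 3)
  (1/19) = 1
Product of signs = 1

1


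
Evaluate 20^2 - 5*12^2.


x^2 - d*y^2
= 20^2 - 5*12^2
= 400 - 720
= -320

-320


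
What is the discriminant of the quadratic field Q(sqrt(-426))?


For K = Q(sqrt(d)) with d squarefree: disc(K) = d if d = 1 mod 4, and disc(K) = 4d if d = 2 or 3 mod 4.
Here d = -426, and d mod 4 = 2.
d = 2 mod 4, not 1 (O_K = Z[sqrt(d)]), so disc(K) = 4d = 4 * (-426) = -1704

-1704


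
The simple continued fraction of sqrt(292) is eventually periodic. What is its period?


Run the CF algorithm for sqrt(292).
a_0 = floor(sqrt(292)) = 17; set m_0=0, q_0=1.
Recurrence: m' = q*a - m,  q' = (d - m'^2)/q,  a' = floor((a_0 + m')/q').
  step 1: m=17, q=3, a=11
  step 2: m=16, q=12, a=2
  step 3: m=8, q=19, a=1
  step 4: m=11, q=9, a=3
  step 5: m=16, q=4, a=8
  step 6: m=16, q=9, a=3
  step 7: m=11, q=19, a=1
  step 8: m=8, q=12, a=2
  step 9: m=16, q=3, a=11
  step 10: m=17, q=1, a=34
a_10 = 2*a_0 = 34, so the period closes here.
sqrt(292) = [17; 11, 2, 1, 3, 8, 3, 1, 2, 11, 34]
Period length = 10

10


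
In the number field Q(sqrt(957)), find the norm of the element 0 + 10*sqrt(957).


N(a + b*sqrt(d)) = a^2 - d*b^2
= (0)^2 - (957)*(10)^2
= 0 - 95700
= -95700

-95700


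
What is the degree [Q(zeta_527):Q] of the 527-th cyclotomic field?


The degree equals Euler's totient phi(527).
527 = 17 * 31
phi(527) = 480

480


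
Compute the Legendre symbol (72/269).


p = 269 is prime, so compute (72/269) with the reciprocity algorithm (Jacobi-symbol steps: pull out 2s via (2/n), flip via reciprocity, reduce):
  pull out 2: (2/269) = -1  (since 269 mod 8 = 5)
  pull out 2: (2/269) = -1  (since 269 mod 8 = 5)
  pull out 2: (2/269) = -1  (since 269 mod 8 = 5)
  reciprocity: (9/269) -> +(269/9)
  reduce: (8/9)
  pull out 2: (2/9) = +1  (since 9 mod 8 = 1)
  pull out 2: (2/9) = +1  (since 9 mod 8 = 1)
  pull out 2: (2/9) = +1  (since 9 mod 8 = 1)
  (1/9) = 1
Product of signs = -1
(72/269) = -1

-1


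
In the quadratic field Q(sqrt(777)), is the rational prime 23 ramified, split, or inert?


K = Q(sqrt(777)). Since d mod 4 = 1, disc(K) = 777.
Check p | disc: 777 mod 23 = 18.
p does not divide disc. Compute Legendre symbol (d/p):
18^((23-1)/2) mod 23 = 1
(d/p) = 1, so p splits: (p) = P*P' with e=1, f=1, g=2.
Therefore p is split.

split


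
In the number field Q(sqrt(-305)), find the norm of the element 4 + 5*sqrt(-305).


N(a + b*sqrt(d)) = a^2 - d*b^2
= (4)^2 - (-305)*(5)^2
= 16 + 7625
= 7641

7641


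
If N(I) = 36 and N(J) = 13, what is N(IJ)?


N(IJ) = N(I) * N(J)
= 36 * 13
= 468

468


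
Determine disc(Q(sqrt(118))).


For K = Q(sqrt(d)) with d squarefree: disc(K) = d if d = 1 mod 4, and disc(K) = 4d if d = 2 or 3 mod 4.
Here d = 118, and d mod 4 = 2.
d = 2 mod 4, not 1 (O_K = Z[sqrt(d)]), so disc(K) = 4d = 4 * (118) = 472

472


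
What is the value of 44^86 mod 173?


p = 173 is prime and the exponent is (p-1)/2 = 86, so by Euler's criterion 44^86 = (44/173) = +1 or -1 mod 173.
Compute by square-and-multiply:
  86 = 64 + 16 + 4 + 2 (binary 1010110)
  Repeated squaring mod 173: 44^1 = 44, 44^2 = 33, 44^4 = 51, 44^8 = 6, 44^16 = 36, 44^32 = 85, 44^64 = 132
  44^86 = 44^64 * 44^16 * 44^4 * 44^2 = 132 * 36 * 51 * 33 mod 173
    132 * 36 = 4752 = 81 mod 173
    81 * 51 = 4131 = 152 mod 173
    152 * 33 = 5016 = 172 mod 173
  44^86 = 172 mod 173
Result 172 = p - 1 = -1 mod 173: 44 is a quadratic non-residue mod 173. As a residue in [0, p-1] the value is 172.
44^86 mod 173 = 172

172


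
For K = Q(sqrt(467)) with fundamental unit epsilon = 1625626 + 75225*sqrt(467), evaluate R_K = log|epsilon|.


epsilon = 1625626 + 75225*sqrt(467)
= 3.2513e+06
R = ln(3.2513e+06)
= 14.9946

14.9946


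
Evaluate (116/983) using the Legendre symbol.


p = 983 is prime, so compute (116/983) with the reciprocity algorithm (Jacobi-symbol steps: pull out 2s via (2/n), flip via reciprocity, reduce):
  pull out 2: (2/983) = +1  (since 983 mod 8 = 7)
  pull out 2: (2/983) = +1  (since 983 mod 8 = 7)
  reciprocity: (29/983) -> +(983/29)
  reduce: (26/29)
  pull out 2: (2/29) = -1  (since 29 mod 8 = 5)
  reciprocity: (13/29) -> +(29/13)
  reduce: (3/13)
  reciprocity: (3/13) -> +(13/3)
  reduce: (1/3)
  (1/3) = 1
Product of signs = -1
(116/983) = -1

-1


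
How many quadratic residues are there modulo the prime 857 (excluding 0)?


For prime p, the number of non-zero quadratic residues is (p-1)/2.
= (857-1)/2
= 428

428


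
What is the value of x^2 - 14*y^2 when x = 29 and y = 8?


x^2 - d*y^2
= 29^2 - 14*8^2
= 841 - 896
= -55

-55


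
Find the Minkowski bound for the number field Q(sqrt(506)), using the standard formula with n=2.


d = 506, d mod 4 = 2, so disc(K) = 4d = 2024; |disc(K)| = 2024
Real quadratic field, so n = 2, s = r2 = 0, r1 = 2
M = (n!/n^n) * (4/pi)^s * sqrt(|disc(K)|) = (2!/2^2) * (4/pi)^0 * sqrt(2024)
= 0.5 * 1.000000 * 44.988888
= 22.4944

22.4944


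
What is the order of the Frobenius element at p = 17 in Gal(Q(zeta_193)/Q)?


The Frobenius at p in Gal(Q(zeta_n)/Q) = (Z/nZ)* is the class of p, so its order is ord_193(17), the smallest k >= 1 with 17^k = 1 mod 193.
n = 193 = 193, phi(193) = 192; the order divides phi(n).
Divisors of 192: 1, 2, 3, 4, 6, 8, 12, 16, 24, 32, 48, 64, 96, 192
Repeated squaring mod 193: 17^1 = 17, 17^2 = 96, 17^4 = 145, 17^8 = 181, 17^16 = 144, 17^32 = 85, 17^64 = 84, 17^128 = 108
Test divisors in increasing order:
  k=1: 17^1 = 17 mod 193
  k=2: 17^2 = 96 mod 193
  k=3: 17^3 = 96 * 17 = 88 mod 193
  k=4: 17^4 = 145 mod 193
  k=6: 17^6 = 145 * 96 = 24 mod 193
  k=8: 17^8 = 181 mod 193
  k=12: 17^12 = 181 * 145 = 190 mod 193
  k=16: 17^16 = 144 mod 193
  k=24: 17^24 = 144 * 181 = 9 mod 193
  k=32: 17^32 = 85 mod 193
  k=48: 17^48 = 85 * 144 = 81 mod 193
  k=64: 17^64 = 84 mod 193
  k=96: 17^96 = 84 * 85 = 192 mod 193
  k=192: 17^192 = 108 * 84 = 1 mod 193  <- first divisor giving 1
Order = 192

192


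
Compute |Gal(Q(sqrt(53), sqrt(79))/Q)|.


The 2 square roots of distinct primes are multiplicatively independent over Q,
so [K:Q] = 2^2 and Gal(K/Q) is isomorphic to (Z/2Z)^2.
|Gal| = 2^2 = 4

4


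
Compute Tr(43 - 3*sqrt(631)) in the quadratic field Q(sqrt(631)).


Tr(a + b*sqrt(d)) = (a + b*sqrt(d)) + (a - b*sqrt(d)) = 2a
= 2 * (43)
= 86

86


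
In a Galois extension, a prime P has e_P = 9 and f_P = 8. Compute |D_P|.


|D_P| = e * f
= 9 * 8
= 72

72


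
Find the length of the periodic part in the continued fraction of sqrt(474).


Run the CF algorithm for sqrt(474).
a_0 = floor(sqrt(474)) = 21; set m_0=0, q_0=1.
Recurrence: m' = q*a - m,  q' = (d - m'^2)/q,  a' = floor((a_0 + m')/q').
  step 1: m=21, q=33, a=1
  step 2: m=12, q=10, a=3
  step 3: m=18, q=15, a=2
  step 4: m=12, q=22, a=1
  step 5: m=10, q=17, a=1
  step 6: m=7, q=25, a=1
  step 7: m=18, q=6, a=6
  step 8: m=18, q=25, a=1
  step 9: m=7, q=17, a=1
  step 10: m=10, q=22, a=1
  step 11: m=12, q=15, a=2
  step 12: m=18, q=10, a=3
  step 13: m=12, q=33, a=1
  step 14: m=21, q=1, a=42
a_14 = 2*a_0 = 42, so the period closes here.
sqrt(474) = [21; 1, 3, 2, 1, 1, 1, 6, 1, 1, 1, 2, 3, 1, 42]
Period length = 14

14


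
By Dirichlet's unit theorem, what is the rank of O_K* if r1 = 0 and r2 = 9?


By Dirichlet's unit theorem:
rank = r1 + r2 - 1
= 0 + 9 - 1
= 8

8


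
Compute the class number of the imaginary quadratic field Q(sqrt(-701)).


K = Q(sqrt(-701)). d mod 4 = 3, so D = disc(K) = 4d = -2804
h(K) equals the number of primitive reduced positive-definite forms (a, b, c) = a*x^2 + b*x*y + c*y^2 with b^2 - 4ac = D,
where reduced means |b| <= a <= c, with b >= 0 whenever |b| = a or a = c, and primitive means gcd(a, b, c) = 1.
Reduced forces 3a^2 <= |D| = 2804, so 1 <= a <= 30; b must have the parity of D, and c = (b^2 - D)/(4a) must be an integer >= a.
Enumerate a = 1..30, b in [-a, a]:
  a=1: (1, 0, 701)  [1]
  a=2: (2, 2, 351)  [1]
  a=3: (3, -2, 234), (3, 2, 234)  [2]
  a=4: none
  a=5: (5, -4, 141), (5, 4, 141)  [2]
  a=6: (6, -2, 117), (6, 2, 117)  [2]
  a=7..8: none
  a=9: (9, -2, 78), (9, 2, 78)  [2]
  a=10: (10, -6, 71), (10, 6, 71)  [2]
  a=11: (11, -10, 66), (11, 10, 66)  [2]
  a=12: none
  a=13: (13, -2, 54), (13, 2, 54)  [2]
  a=14: none
  a=15: (15, -14, 50), (15, -4, 47), (15, 4, 47), (15, 14, 50)  [4]
  a=16: none
  a=17: (17, -16, 45), (17, 16, 45)  [2]
  a=18: (18, -2, 39), (18, 2, 39)  [2]
  a=19..21: none
  a=22: (22, -10, 33), (22, 10, 33)  [2]
  a=23: (23, -18, 34), (23, 18, 34)  [2]
  a=24: none
  a=25: (25, -14, 30), (25, 14, 30)  [2]
  a=26: (26, -2, 27), (26, 2, 27)  [2]
  a=27..28: none
  a=29: (29, -26, 30), (29, 26, 30)  [2]
  a=30: none
Total reduced forms: 1 + 1 + 2 + 2 + 2 + 2 + 2 + 2 + 2 + 4 + 2 + 2 + 2 + 2 + 2 + 2 + 2 = 34
h = 34

34


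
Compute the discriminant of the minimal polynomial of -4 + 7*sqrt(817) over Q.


The element -4 + 7*sqrt(817) has minimal polynomial:
x^2 + 8*x - 40017
Discriminant = (8)^2 - 4*(-40017)
= 64 + 160068
= 160132

160132


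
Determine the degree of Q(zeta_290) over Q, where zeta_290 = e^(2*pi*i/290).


The degree equals Euler's totient phi(290).
290 = 2 * 5 * 29
phi(290) = 112

112


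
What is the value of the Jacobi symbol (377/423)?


Compute (377/423) via quadratic reciprocity:
  reciprocity: (377/423) -> +(423/377)
  reduce: (46/377)
  pull out 2: (2/377) = +1  (since 377 mod 8 = 1)
  reciprocity: (23/377) -> +(377/23)
  reduce: (9/23)
  reciprocity: (9/23) -> +(23/9)
  reduce: (5/9)
  reciprocity: (5/9) -> +(9/5)
  reduce: (4/5)
  pull out 2: (2/5) = -1  (since 5 mod 8 = 5)
  pull out 2: (2/5) = -1  (since 5 mod 8 = 5)
  (1/5) = 1
Product of signs = 1

1


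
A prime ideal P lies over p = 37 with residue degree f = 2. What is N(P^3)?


N(P^a) = p^(a*f)
= 37^(3*2)
= 37^6
= 2565726409

2565726409


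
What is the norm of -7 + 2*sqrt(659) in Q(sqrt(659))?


N(a + b*sqrt(d)) = a^2 - d*b^2
= (-7)^2 - (659)*(2)^2
= 49 - 2636
= -2587

-2587


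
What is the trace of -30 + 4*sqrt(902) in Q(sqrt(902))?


Tr(a + b*sqrt(d)) = (a + b*sqrt(d)) + (a - b*sqrt(d)) = 2a
= 2 * (-30)
= -60

-60


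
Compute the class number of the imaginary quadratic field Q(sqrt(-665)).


K = Q(sqrt(-665)). d mod 4 = 3, so D = disc(K) = 4d = -2660
h(K) equals the number of primitive reduced positive-definite forms (a, b, c) = a*x^2 + b*x*y + c*y^2 with b^2 - 4ac = D,
where reduced means |b| <= a <= c, with b >= 0 whenever |b| = a or a = c, and primitive means gcd(a, b, c) = 1.
Reduced forces 3a^2 <= |D| = 2660, so 1 <= a <= 29; b must have the parity of D, and c = (b^2 - D)/(4a) must be an integer >= a.
Enumerate a = 1..29, b in [-a, a]:
  a=1: (1, 0, 665)  [1]
  a=2: (2, 2, 333)  [1]
  a=3: (3, -2, 222), (3, 2, 222)  [2]
  a=4: none
  a=5: (5, 0, 133)  [1]
  a=6: (6, -2, 111), (6, 2, 111)  [2]
  a=7: (7, 0, 95)  [1]
  a=8: none
  a=9: (9, -2, 74), (9, 2, 74)  [2]
  a=10: (10, 10, 69)  [1]
  a=11..13: none
  a=14: (14, 14, 51)  [1]
  a=15: (15, -10, 46), (15, 10, 46)  [2]
  a=16: none
  a=17: (17, -14, 42), (17, 14, 42)  [2]
  a=18: (18, -2, 37), (18, 2, 37)  [2]
  a=19: (19, 0, 35)  [1]
  a=20: none
  a=21: (21, -14, 34), (21, 14, 34)  [2]
  a=22: none
  a=23: (23, -10, 30), (23, 10, 30)  [2]
  a=24..26: none
  a=27: (27, 16, 27)  [1]
  a=28..29: none
Total reduced forms: 1 + 1 + 2 + 1 + 2 + 1 + 2 + 1 + 1 + 2 + 2 + 2 + 1 + 2 + 2 + 1 = 24
h = 24

24


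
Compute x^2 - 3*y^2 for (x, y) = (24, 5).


x^2 - d*y^2
= 24^2 - 3*5^2
= 576 - 75
= 501

501


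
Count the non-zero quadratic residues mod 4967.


For prime p, the number of non-zero quadratic residues is (p-1)/2.
= (4967-1)/2
= 2483

2483


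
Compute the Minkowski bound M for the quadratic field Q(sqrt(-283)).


d = -283, d mod 4 = 1, so disc(K) = d = -283; |disc(K)| = 283
Imaginary quadratic field, so n = 2, s = r2 = 1, r1 = 0
M = (n!/n^n) * (4/pi)^s * sqrt(|disc(K)|) = (2!/2^2) * (4/pi)^1 * sqrt(283)
= 0.5 * 1.273240 * 16.822604
= 10.7096

10.7096


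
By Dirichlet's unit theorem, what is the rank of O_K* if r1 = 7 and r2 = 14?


By Dirichlet's unit theorem:
rank = r1 + r2 - 1
= 7 + 14 - 1
= 20

20


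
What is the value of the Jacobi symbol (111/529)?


Compute (111/529) via quadratic reciprocity:
  reciprocity: (111/529) -> +(529/111)
  reduce: (85/111)
  reciprocity: (85/111) -> +(111/85)
  reduce: (26/85)
  pull out 2: (2/85) = -1  (since 85 mod 8 = 5)
  reciprocity: (13/85) -> +(85/13)
  reduce: (7/13)
  reciprocity: (7/13) -> +(13/7)
  reduce: (6/7)
  pull out 2: (2/7) = +1  (since 7 mod 8 = 7)
  reciprocity: (3/7) -> -(7/3)
  reduce: (1/3)
  (1/3) = 1
Product of signs = 1

1


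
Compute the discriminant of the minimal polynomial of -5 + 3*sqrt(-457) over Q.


The element -5 + 3*sqrt(-457) has minimal polynomial:
x^2 + 10*x + 4138
Discriminant = (10)^2 - 4*(4138)
= 100 - 16552
= -16452

-16452


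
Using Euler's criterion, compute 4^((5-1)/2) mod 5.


p = 5 is prime and the exponent is (p-1)/2 = 2, so by Euler's criterion 4^2 = (4/5) = +1 or -1 mod 5.
Compute by square-and-multiply:
  2 = 2 (binary 10)
  Repeated squaring mod 5: 4^1 = 4, 4^2 = 1
  4^2 = 1 mod 5
Result 1: 4 is a quadratic residue mod 5.
4^2 mod 5 = 1

1


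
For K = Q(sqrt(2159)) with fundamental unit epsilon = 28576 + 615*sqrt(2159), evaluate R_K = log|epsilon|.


epsilon = 28576 + 615*sqrt(2159)
= 57152.0000
R = ln(57152.0000)
= 10.9535

10.9535


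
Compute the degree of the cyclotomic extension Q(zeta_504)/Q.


The degree equals Euler's totient phi(504).
504 = 2^3 * 3^2 * 7
phi(504) = 144

144


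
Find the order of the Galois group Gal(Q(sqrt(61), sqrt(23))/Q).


The 2 square roots of distinct primes are multiplicatively independent over Q,
so [K:Q] = 2^2 and Gal(K/Q) is isomorphic to (Z/2Z)^2.
|Gal| = 2^2 = 4

4
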